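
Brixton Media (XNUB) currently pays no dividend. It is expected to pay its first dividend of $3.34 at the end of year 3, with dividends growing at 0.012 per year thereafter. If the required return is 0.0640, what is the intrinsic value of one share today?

$56.74

Deferred-dividend DDM. At t=2 the remaining stream is a growing perpetuity with first payment D_3 = 3.34.
V_2 = D_3/(r−g) = 3.34/(0.064−0.012) = 64.2308
P₀ = V_2/(1+r)^2 = 64.2308/(1+0.064)^2 = 56.7362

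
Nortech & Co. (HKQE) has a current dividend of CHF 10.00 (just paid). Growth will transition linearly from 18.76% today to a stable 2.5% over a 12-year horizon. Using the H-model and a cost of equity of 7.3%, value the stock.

CHF 416.79

H-model: P₀ = D₀[(1+g_L) + H(g_S−g_L)]/(r−g_L), with H = 12/2 = 6.
P₀ = 10.00 × [(1+0.025) + 6×(0.1876−0.025)] / (0.073−0.025)
   = 10.00 × 2.0006 / 0.048 = 416.7917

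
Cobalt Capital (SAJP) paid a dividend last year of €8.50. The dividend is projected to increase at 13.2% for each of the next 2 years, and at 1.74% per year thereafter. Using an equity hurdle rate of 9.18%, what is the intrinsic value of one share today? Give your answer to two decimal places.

€142.90

Two-stage DDM. Project D₁…D_2 at 0.132, terminal growth 0.0174, discount at r = 0.0918.
D_1 = 9.6220
D_2 = 10.8921
Terminal value at t=2: TV = D_3/(r−g) = 11.0816/(0.0918−0.0174) = 148.9466
P₀ = 9.6220/(1+0.0918)^1 + 10.8921/(1+0.0918)^2 + 148.9466/(1+0.0918)^2 = 142.9028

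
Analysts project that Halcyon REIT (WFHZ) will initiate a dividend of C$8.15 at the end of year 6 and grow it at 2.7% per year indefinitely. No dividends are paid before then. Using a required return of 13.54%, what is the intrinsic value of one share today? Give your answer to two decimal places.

Deferred-dividend DDM. At t=5 the remaining stream is a growing perpetuity with first payment D_6 = 8.15.
V_5 = D_6/(r−g) = 8.15/(0.1354−0.027) = 75.1845
P₀ = V_5/(1+r)^5 = 75.1845/(1+0.1354)^5 = 39.8459

C$39.85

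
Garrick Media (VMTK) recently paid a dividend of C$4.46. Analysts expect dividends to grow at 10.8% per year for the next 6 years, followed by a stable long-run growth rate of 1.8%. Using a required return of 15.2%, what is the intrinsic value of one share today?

C$50.22

Two-stage DDM. Project D₁…D_6 at 0.108, terminal growth 0.018, discount at r = 0.152.
D_1 = 4.9417
D_2 = 5.4754
D_3 = 6.0667
D_4 = 6.7219
D_5 = 7.4479
D_6 = 8.2523
Terminal value at t=6: TV = D_7/(r−g) = 8.4008/(0.152−0.018) = 62.6926
P₀ = 4.9417/(1+0.152)^1 + 5.4754/(1+0.152)^2 + 6.0667/(1+0.152)^3 + 6.7219/(1+0.152)^4 + 7.4479/(1+0.152)^5 + 8.2523/(1+0.152)^6 + 62.6926/(1+0.152)^6 = 50.2246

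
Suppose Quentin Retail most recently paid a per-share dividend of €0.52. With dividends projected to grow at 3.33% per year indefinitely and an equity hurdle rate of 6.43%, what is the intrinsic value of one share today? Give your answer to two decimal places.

€17.33

Gordon growth model: P₀ = D₁/(r − g). D₁ = 0.52 × (1 + 0.0333) = 0.5373.
P₀ = 0.5373 / (0.0643 − 0.0333) = 0.5373 / 0.031 = 17.3328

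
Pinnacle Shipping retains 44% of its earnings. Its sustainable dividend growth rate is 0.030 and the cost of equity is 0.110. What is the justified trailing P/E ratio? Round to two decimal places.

7.21

Payout ratio b = 1 − 0.44 = 0.56.
Justified trailing P/E = b(1+g)/(r−g) = 0.56×(1+0.03)/(0.11−0.03) = 7.2100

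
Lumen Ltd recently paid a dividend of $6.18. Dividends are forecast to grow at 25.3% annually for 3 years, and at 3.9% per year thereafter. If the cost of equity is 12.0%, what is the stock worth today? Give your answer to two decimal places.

Two-stage DDM. Project D₁…D_3 at 0.253, terminal growth 0.039, discount at r = 0.12.
D_1 = 7.7435
D_2 = 9.7027
D_3 = 12.1574
Terminal value at t=3: TV = D_4/(r−g) = 12.6316/(0.12−0.039) = 155.9453
P₀ = 7.7435/(1+0.12)^1 + 9.7027/(1+0.12)^2 + 12.1574/(1+0.12)^3 + 155.9453/(1+0.12)^3 = 134.3010

$134.30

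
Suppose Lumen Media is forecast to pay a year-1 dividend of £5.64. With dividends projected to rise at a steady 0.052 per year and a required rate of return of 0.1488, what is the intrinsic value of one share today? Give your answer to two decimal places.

£58.26

Gordon growth model: P₀ = D₁/(r − g), with D₁ = 5.64 given directly.
P₀ = 5.6400 / (0.1488 − 0.052) = 5.6400 / 0.0968 = 58.2645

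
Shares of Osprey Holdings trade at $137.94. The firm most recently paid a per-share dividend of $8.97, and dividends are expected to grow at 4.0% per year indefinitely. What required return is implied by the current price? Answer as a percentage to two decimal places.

10.76%

Rearranging the constant-growth DDM: r = D₁/P₀ + g.
D₁ = 8.97 × (1 + 0.04) = 9.3288.
r = 9.3288 / 137.94 + 0.04 = 0.06763 + 0.04 = 0.10763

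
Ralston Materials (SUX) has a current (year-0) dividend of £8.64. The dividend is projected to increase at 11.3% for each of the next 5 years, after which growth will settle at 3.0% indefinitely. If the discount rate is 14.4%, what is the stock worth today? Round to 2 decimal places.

£107.86

Two-stage DDM. Project D₁…D_5 at 0.113, terminal growth 0.03, discount at r = 0.144.
D_1 = 9.6163
D_2 = 10.7030
D_3 = 11.9124
D_4 = 13.2585
D_5 = 14.7567
Terminal value at t=5: TV = D_6/(r−g) = 15.1994/(0.144−0.03) = 133.3282
P₀ = 9.6163/(1+0.144)^1 + 10.7030/(1+0.144)^2 + 11.9124/(1+0.144)^3 + 13.2585/(1+0.144)^4 + 14.7567/(1+0.144)^5 + 133.3282/(1+0.144)^5 = 107.8568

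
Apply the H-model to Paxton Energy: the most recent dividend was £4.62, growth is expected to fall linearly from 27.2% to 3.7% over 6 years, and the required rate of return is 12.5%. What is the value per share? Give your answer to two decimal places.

H-model: P₀ = D₀[(1+g_L) + H(g_S−g_L)]/(r−g_L), with H = 6/2 = 3.
P₀ = 4.62 × [(1+0.037) + 3×(0.272−0.037)] / (0.125−0.037)
   = 4.62 × 1.7420 / 0.088 = 91.4550

£91.46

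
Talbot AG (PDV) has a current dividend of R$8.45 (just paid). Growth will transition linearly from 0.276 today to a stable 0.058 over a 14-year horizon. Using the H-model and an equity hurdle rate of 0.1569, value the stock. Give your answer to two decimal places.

H-model: P₀ = D₀[(1+g_L) + H(g_S−g_L)]/(r−g_L), with H = 14/2 = 7.
P₀ = 8.45 × [(1+0.058) + 7×(0.276−0.058)] / (0.1569−0.058)
   = 8.45 × 2.5840 / 0.0989 = 220.7765

R$220.78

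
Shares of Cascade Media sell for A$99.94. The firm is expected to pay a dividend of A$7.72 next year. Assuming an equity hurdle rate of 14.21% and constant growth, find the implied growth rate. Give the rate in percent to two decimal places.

6.49%

From P₀ = D₁/(r − g), the implied growth is g = r − D₁/P₀.
g = 0.1421 − 7.72/99.94 = 0.1421 − 0.07725 = 0.06485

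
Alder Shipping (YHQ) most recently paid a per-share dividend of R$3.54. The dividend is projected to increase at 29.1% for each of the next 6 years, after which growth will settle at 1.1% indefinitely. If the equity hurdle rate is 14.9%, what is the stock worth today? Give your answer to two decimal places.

R$84.75

Two-stage DDM. Project D₁…D_6 at 0.291, terminal growth 0.011, discount at r = 0.149.
D_1 = 4.5701
D_2 = 5.9001
D_3 = 7.6170
D_4 = 9.8335
D_5 = 12.6951
D_6 = 16.3893
Terminal value at t=6: TV = D_7/(r−g) = 16.5696/(0.149−0.011) = 120.0695
P₀ = 4.5701/(1+0.149)^1 + 5.9001/(1+0.149)^2 + 7.6170/(1+0.149)^3 + 9.8335/(1+0.149)^4 + 12.6951/(1+0.149)^5 + 16.3893/(1+0.149)^6 + 120.0695/(1+0.149)^6 = 84.7527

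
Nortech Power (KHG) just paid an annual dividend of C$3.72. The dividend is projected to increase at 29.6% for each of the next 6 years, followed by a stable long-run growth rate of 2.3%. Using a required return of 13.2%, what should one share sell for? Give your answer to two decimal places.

C$115.42

Two-stage DDM. Project D₁…D_6 at 0.296, terminal growth 0.023, discount at r = 0.132.
D_1 = 4.8211
D_2 = 6.2482
D_3 = 8.0976
D_4 = 10.4945
D_5 = 13.6009
D_6 = 17.6268
Terminal value at t=6: TV = D_7/(r−g) = 18.0322/(0.132−0.023) = 165.4330
P₀ = 4.8211/(1+0.132)^1 + 6.2482/(1+0.132)^2 + 8.0976/(1+0.132)^3 + 10.4945/(1+0.132)^4 + 13.6009/(1+0.132)^5 + 17.6268/(1+0.132)^6 + 165.4330/(1+0.132)^6 = 115.4245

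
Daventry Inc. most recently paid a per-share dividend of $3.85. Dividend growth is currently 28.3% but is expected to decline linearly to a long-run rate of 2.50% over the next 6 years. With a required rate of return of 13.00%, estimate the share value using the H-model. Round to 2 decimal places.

H-model: P₀ = D₀[(1+g_L) + H(g_S−g_L)]/(r−g_L), with H = 6/2 = 3.
P₀ = 3.85 × [(1+0.025) + 3×(0.283−0.025)] / (0.13−0.025)
   = 3.85 × 1.7990 / 0.105 = 65.9633

$65.96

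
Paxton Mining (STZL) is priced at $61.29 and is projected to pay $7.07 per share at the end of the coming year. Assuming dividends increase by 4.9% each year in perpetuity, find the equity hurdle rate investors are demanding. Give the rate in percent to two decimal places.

16.44%

Rearranging the constant-growth DDM: r = D₁/P₀ + g.
r = 7.0700 / 61.29 + 0.049 = 0.11535 + 0.049 = 0.16435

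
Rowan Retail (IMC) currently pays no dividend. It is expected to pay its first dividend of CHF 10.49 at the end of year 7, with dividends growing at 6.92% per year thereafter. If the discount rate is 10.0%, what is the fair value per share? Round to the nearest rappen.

CHF 192.25

Deferred-dividend DDM. At t=6 the remaining stream is a growing perpetuity with first payment D_7 = 10.49.
V_6 = D_7/(r−g) = 10.49/(0.1−0.0692) = 340.5844
P₀ = V_6/(1+r)^6 = 340.5844/(1+0.1)^6 = 192.2510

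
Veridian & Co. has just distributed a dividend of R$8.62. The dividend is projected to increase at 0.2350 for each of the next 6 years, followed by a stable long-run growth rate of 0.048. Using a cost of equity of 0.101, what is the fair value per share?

Two-stage DDM. Project D₁…D_6 at 0.235, terminal growth 0.048, discount at r = 0.101.
D_1 = 10.6457
D_2 = 13.1474
D_3 = 16.2371
D_4 = 20.0528
D_5 = 24.7652
D_6 = 30.5850
Terminal value at t=6: TV = D_7/(r−g) = 32.0531/(0.101−0.048) = 604.7758
P₀ = 10.6457/(1+0.101)^1 + 13.1474/(1+0.101)^2 + 16.2371/(1+0.101)^3 + 20.0528/(1+0.101)^4 + 24.7652/(1+0.101)^5 + 30.5850/(1+0.101)^6 + 604.7758/(1+0.101)^6 = 418.3298

R$418.33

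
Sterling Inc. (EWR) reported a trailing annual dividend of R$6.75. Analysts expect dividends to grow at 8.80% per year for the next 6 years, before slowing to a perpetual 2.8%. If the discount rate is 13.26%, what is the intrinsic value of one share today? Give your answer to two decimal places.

Two-stage DDM. Project D₁…D_6 at 0.088, terminal growth 0.028, discount at r = 0.1326.
D_1 = 7.3440
D_2 = 7.9903
D_3 = 8.6934
D_4 = 9.4584
D_5 = 10.2908
D_6 = 11.1964
Terminal value at t=6: TV = D_7/(r−g) = 11.5099/(0.1326−0.028) = 110.0370
P₀ = 7.3440/(1+0.1326)^1 + 7.9903/(1+0.1326)^2 + 8.6934/(1+0.1326)^3 + 9.4584/(1+0.1326)^4 + 10.2908/(1+0.1326)^5 + 11.1964/(1+0.1326)^6 + 110.0370/(1+0.1326)^6 = 87.3993

R$87.40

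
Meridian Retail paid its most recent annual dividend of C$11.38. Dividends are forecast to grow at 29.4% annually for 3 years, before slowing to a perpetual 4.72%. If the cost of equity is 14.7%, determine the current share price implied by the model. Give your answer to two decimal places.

C$215.12

Two-stage DDM. Project D₁…D_3 at 0.294, terminal growth 0.0472, discount at r = 0.147.
D_1 = 14.7257
D_2 = 19.0551
D_3 = 24.6573
Terminal value at t=3: TV = D_4/(r−g) = 25.8211/(0.147−0.0472) = 258.7284
P₀ = 14.7257/(1+0.147)^1 + 19.0551/(1+0.147)^2 + 24.6573/(1+0.147)^3 + 258.7284/(1+0.147)^3 = 215.1189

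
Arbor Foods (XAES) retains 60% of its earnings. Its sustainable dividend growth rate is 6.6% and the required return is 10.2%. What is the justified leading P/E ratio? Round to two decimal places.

Payout ratio b = 1 − 0.60 = 0.40.
Justified leading P/E = b/(r−g) = 0.40/(0.102−0.066) = 11.1111

11.11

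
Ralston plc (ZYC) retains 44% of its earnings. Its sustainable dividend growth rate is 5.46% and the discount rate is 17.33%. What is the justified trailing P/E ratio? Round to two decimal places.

Payout ratio b = 1 − 0.44 = 0.56.
Justified trailing P/E = b(1+g)/(r−g) = 0.56×(1+0.0546)/(0.1733−0.0546) = 4.9754

4.98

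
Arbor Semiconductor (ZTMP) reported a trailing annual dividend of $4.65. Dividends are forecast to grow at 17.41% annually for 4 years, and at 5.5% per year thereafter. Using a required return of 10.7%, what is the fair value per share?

Two-stage DDM. Project D₁…D_4 at 0.1741, terminal growth 0.055, discount at r = 0.107.
D_1 = 5.4596
D_2 = 6.4101
D_3 = 7.5261
D_4 = 8.8364
Terminal value at t=4: TV = D_5/(r−g) = 9.3224/(0.107−0.055) = 179.2761
P₀ = 5.4596/(1+0.107)^1 + 6.4101/(1+0.107)^2 + 7.5261/(1+0.107)^3 + 8.8364/(1+0.107)^4 + 179.2761/(1+0.107)^4 = 140.9747

$140.97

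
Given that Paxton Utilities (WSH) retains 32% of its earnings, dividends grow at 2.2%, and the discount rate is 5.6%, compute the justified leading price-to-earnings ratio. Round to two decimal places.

Payout ratio b = 1 − 0.32 = 0.68.
Justified leading P/E = b/(r−g) = 0.68/(0.056−0.022) = 20.0000

20.00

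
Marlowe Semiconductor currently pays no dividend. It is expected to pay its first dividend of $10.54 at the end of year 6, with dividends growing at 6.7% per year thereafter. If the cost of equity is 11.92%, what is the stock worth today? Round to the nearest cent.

$114.98

Deferred-dividend DDM. At t=5 the remaining stream is a growing perpetuity with first payment D_6 = 10.54.
V_5 = D_6/(r−g) = 10.54/(0.1192−0.067) = 201.9157
P₀ = V_5/(1+r)^5 = 201.9157/(1+0.1192)^5 = 114.9825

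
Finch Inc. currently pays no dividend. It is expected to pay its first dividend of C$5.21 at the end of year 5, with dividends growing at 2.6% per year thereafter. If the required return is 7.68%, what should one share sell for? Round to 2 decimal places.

Deferred-dividend DDM. At t=4 the remaining stream is a growing perpetuity with first payment D_5 = 5.21.
V_4 = D_5/(r−g) = 5.21/(0.0768−0.026) = 102.5591
P₀ = V_4/(1+r)^4 = 102.5591/(1+0.0768)^4 = 76.2841

C$76.28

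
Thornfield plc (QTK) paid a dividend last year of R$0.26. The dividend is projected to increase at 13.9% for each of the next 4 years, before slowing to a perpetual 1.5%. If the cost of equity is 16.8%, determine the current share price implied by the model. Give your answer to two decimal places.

R$2.54

Two-stage DDM. Project D₁…D_4 at 0.139, terminal growth 0.015, discount at r = 0.168.
D_1 = 0.2961
D_2 = 0.3373
D_3 = 0.3842
D_4 = 0.4376
Terminal value at t=4: TV = D_5/(r−g) = 0.4442/(0.168−0.015) = 2.9030
P₀ = 0.2961/(1+0.168)^1 + 0.3373/(1+0.168)^2 + 0.3842/(1+0.168)^3 + 0.4376/(1+0.168)^4 + 2.9030/(1+0.168)^4 = 2.5368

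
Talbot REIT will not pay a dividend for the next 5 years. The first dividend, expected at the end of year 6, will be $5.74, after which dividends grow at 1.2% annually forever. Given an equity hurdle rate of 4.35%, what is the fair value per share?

Deferred-dividend DDM. At t=5 the remaining stream is a growing perpetuity with first payment D_6 = 5.74.
V_5 = D_6/(r−g) = 5.74/(0.0435−0.012) = 182.2222
P₀ = V_5/(1+r)^5 = 182.2222/(1+0.0435)^5 = 147.2784

$147.28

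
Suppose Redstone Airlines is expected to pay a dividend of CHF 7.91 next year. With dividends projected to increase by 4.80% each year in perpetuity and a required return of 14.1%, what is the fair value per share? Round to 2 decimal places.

Gordon growth model: P₀ = D₁/(r − g), with D₁ = 7.91 given directly.
P₀ = 7.9100 / (0.141 − 0.048) = 7.9100 / 0.093 = 85.0538

CHF 85.05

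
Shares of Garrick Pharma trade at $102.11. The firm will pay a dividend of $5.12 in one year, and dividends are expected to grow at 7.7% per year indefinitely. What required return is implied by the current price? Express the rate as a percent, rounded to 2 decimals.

12.71%

Rearranging the constant-growth DDM: r = D₁/P₀ + g.
r = 5.1200 / 102.11 + 0.077 = 0.05014 + 0.077 = 0.12714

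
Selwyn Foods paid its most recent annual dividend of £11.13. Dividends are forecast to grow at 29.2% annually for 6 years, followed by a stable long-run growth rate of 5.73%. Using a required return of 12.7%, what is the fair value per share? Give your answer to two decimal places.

£493.94

Two-stage DDM. Project D₁…D_6 at 0.292, terminal growth 0.0573, discount at r = 0.127.
D_1 = 14.3800
D_2 = 18.5789
D_3 = 24.0039
D_4 = 31.0131
D_5 = 40.0689
D_6 = 51.7691
Terminal value at t=6: TV = D_7/(r−g) = 54.7354/(0.127−0.0573) = 785.3002
P₀ = 14.3800/(1+0.127)^1 + 18.5789/(1+0.127)^2 + 24.0039/(1+0.127)^3 + 31.0131/(1+0.127)^4 + 40.0689/(1+0.127)^5 + 51.7691/(1+0.127)^6 + 785.3002/(1+0.127)^6 = 493.9436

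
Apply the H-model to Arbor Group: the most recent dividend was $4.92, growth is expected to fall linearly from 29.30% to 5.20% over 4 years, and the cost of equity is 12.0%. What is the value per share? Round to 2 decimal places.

H-model: P₀ = D₀[(1+g_L) + H(g_S−g_L)]/(r−g_L), with H = 4/2 = 2.
P₀ = 4.92 × [(1+0.052) + 2×(0.293−0.052)] / (0.12−0.052)
   = 4.92 × 1.5340 / 0.068 = 110.9894

$110.99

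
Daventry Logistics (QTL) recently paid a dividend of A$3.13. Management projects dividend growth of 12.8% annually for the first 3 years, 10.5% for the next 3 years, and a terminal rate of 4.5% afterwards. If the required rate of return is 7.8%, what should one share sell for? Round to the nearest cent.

Three-stage DDM. Project D₁…D_6; terminal Gordon value at t=6 with g = 0.045; discount at r = 0.078.
D_1 = 3.5306
D_2 = 3.9826
D_3 = 4.4923
D_4 = 4.9640
D_5 = 5.4852
D_6 = 6.0612
TV_6 = 6.3340/(0.078−0.045) = 191.9379
P₀ = Σ Dₜ/(1+r)ᵗ + TV_6/(1+r)^6 = 143.9005

A$143.90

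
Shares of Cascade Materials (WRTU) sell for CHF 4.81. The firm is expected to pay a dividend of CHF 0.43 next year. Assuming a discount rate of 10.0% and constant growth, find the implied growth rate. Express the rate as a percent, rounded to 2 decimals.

1.06%

From P₀ = D₁/(r − g), the implied growth is g = r − D₁/P₀.
g = 0.1 − 0.43/4.81 = 0.1 − 0.08940 = 0.01060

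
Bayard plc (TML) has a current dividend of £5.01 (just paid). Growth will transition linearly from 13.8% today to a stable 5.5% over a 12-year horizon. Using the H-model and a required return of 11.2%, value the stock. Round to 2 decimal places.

H-model: P₀ = D₀[(1+g_L) + H(g_S−g_L)]/(r−g_L), with H = 12/2 = 6.
P₀ = 5.01 × [(1+0.055) + 6×(0.138−0.055)] / (0.112−0.055)
   = 5.01 × 1.5530 / 0.057 = 136.5005

£136.50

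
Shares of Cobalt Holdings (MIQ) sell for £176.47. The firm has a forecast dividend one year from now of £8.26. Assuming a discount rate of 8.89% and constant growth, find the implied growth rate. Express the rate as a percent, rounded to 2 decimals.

4.21%

From P₀ = D₁/(r − g), the implied growth is g = r − D₁/P₀.
g = 0.0889 − 8.26/176.47 = 0.0889 − 0.04681 = 0.04209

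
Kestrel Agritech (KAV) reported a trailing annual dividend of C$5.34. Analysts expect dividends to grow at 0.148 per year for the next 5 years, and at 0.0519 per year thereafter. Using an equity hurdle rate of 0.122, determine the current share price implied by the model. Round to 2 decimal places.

C$118.47

Two-stage DDM. Project D₁…D_5 at 0.148, terminal growth 0.0519, discount at r = 0.122.
D_1 = 6.1303
D_2 = 7.0376
D_3 = 8.0792
D_4 = 9.2749
D_5 = 10.6476
Terminal value at t=5: TV = D_6/(r−g) = 11.2002/(0.122−0.0519) = 159.7744
P₀ = 6.1303/(1+0.122)^1 + 7.0376/(1+0.122)^2 + 8.0792/(1+0.122)^3 + 9.2749/(1+0.122)^4 + 10.6476/(1+0.122)^5 + 159.7744/(1+0.122)^5 = 118.4696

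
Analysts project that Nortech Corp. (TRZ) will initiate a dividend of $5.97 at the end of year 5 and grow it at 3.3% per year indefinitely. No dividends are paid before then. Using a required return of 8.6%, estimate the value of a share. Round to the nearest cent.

$80.98

Deferred-dividend DDM. At t=4 the remaining stream is a growing perpetuity with first payment D_5 = 5.97.
V_4 = D_5/(r−g) = 5.97/(0.086−0.033) = 112.6415
P₀ = V_4/(1+r)^4 = 112.6415/(1+0.086)^4 = 80.9803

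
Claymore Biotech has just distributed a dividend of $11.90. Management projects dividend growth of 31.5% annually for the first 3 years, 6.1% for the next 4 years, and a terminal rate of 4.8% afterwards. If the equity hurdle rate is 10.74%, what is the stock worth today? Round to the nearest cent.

Three-stage DDM. Project D₁…D_7; terminal Gordon value at t=7 with g = 0.048; discount at r = 0.1074.
D_1 = 15.6485
D_2 = 20.5778
D_3 = 27.0598
D_4 = 28.7104
D_5 = 30.4618
D_6 = 32.3199
D_7 = 34.2914
TV_7 = 35.9374/(0.1074−0.048) = 605.0073
P₀ = Σ Dₜ/(1+r)ᵗ + TV_7/(1+r)^7 = 418.7623

$418.76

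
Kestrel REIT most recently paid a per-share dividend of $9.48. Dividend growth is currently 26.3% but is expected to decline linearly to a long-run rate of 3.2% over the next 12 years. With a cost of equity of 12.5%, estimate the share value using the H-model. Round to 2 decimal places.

H-model: P₀ = D₀[(1+g_L) + H(g_S−g_L)]/(r−g_L), with H = 12/2 = 6.
P₀ = 9.48 × [(1+0.032) + 6×(0.263−0.032)] / (0.125−0.032)
   = 9.48 × 2.4180 / 0.093 = 246.4800

$246.48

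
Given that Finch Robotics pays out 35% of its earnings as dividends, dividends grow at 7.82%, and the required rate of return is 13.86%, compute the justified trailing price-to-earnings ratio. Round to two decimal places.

Justified trailing P/E = b(1+g)/(r−g) = 0.35×(1+0.0782)/(0.1386−0.0782) = 6.2478

6.25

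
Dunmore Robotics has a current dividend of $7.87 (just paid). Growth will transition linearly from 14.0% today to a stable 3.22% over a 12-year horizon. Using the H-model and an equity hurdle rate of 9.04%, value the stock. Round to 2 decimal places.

$227.04

H-model: P₀ = D₀[(1+g_L) + H(g_S−g_L)]/(r−g_L), with H = 12/2 = 6.
P₀ = 7.87 × [(1+0.0322) + 6×(0.14−0.0322)] / (0.0904−0.0322)
   = 7.87 × 1.6790 / 0.0582 = 227.0400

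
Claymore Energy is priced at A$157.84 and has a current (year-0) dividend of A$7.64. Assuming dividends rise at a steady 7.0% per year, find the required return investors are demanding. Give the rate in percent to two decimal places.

Rearranging the constant-growth DDM: r = D₁/P₀ + g.
D₁ = 7.64 × (1 + 0.07) = 8.1748.
r = 8.1748 / 157.84 + 0.07 = 0.05179 + 0.07 = 0.12179

12.18%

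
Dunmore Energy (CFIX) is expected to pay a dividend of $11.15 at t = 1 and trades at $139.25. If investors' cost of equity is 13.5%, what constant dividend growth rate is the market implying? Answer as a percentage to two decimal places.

From P₀ = D₁/(r − g), the implied growth is g = r − D₁/P₀.
g = 0.135 − 11.15/139.25 = 0.135 − 0.08007 = 0.05493

5.49%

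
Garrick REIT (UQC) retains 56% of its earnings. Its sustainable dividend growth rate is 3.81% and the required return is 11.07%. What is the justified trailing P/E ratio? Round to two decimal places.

6.29

Payout ratio b = 1 − 0.56 = 0.44.
Justified trailing P/E = b(1+g)/(r−g) = 0.44×(1+0.0381)/(0.1107−0.0381) = 6.2915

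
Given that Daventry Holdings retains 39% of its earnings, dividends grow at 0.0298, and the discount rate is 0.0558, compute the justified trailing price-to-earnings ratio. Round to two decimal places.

24.16

Payout ratio b = 1 − 0.39 = 0.61.
Justified trailing P/E = b(1+g)/(r−g) = 0.61×(1+0.0298)/(0.0558−0.0298) = 24.1607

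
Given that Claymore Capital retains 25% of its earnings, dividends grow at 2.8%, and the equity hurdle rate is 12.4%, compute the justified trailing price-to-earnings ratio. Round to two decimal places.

8.03

Payout ratio b = 1 − 0.25 = 0.75.
Justified trailing P/E = b(1+g)/(r−g) = 0.75×(1+0.028)/(0.124−0.028) = 8.0312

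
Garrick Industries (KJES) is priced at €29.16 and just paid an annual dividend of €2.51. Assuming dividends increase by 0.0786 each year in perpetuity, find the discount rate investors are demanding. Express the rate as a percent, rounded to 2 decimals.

Rearranging the constant-growth DDM: r = D₁/P₀ + g.
D₁ = 2.51 × (1 + 0.0786) = 2.7073.
r = 2.7073 / 29.16 + 0.0786 = 0.09284 + 0.0786 = 0.17144

17.14%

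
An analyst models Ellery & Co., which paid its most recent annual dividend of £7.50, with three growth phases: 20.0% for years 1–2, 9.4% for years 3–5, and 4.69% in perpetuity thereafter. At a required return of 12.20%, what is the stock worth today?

£151.93

Three-stage DDM. Project D₁…D_5; terminal Gordon value at t=5 with g = 0.0469; discount at r = 0.122.
D_1 = 9.0000
D_2 = 10.8000
D_3 = 11.8152
D_4 = 12.9258
D_5 = 14.1409
TV_5 = 14.8041/(0.122−0.0469) = 197.1247
P₀ = Σ Dₜ/(1+r)ᵗ + TV_5/(1+r)^5 = 151.9346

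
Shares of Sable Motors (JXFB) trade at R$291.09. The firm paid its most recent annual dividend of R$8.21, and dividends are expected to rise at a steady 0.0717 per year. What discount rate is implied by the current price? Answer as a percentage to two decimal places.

10.19%

Rearranging the constant-growth DDM: r = D₁/P₀ + g.
D₁ = 8.21 × (1 + 0.0717) = 8.7987.
r = 8.7987 / 291.09 + 0.0717 = 0.03023 + 0.0717 = 0.10193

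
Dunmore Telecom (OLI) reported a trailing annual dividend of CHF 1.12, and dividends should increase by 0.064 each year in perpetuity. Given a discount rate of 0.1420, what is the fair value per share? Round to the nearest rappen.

Gordon growth model: P₀ = D₁/(r − g). D₁ = 1.12 × (1 + 0.064) = 1.1917.
P₀ = 1.1917 / (0.142 − 0.064) = 1.1917 / 0.078 = 15.2779

CHF 15.28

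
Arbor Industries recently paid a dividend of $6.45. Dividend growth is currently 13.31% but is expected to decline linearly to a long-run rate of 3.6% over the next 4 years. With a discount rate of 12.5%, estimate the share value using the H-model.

H-model: P₀ = D₀[(1+g_L) + H(g_S−g_L)]/(r−g_L), with H = 4/2 = 2.
P₀ = 6.45 × [(1+0.036) + 2×(0.1331−0.036)] / (0.125−0.036)
   = 6.45 × 1.2302 / 0.089 = 89.1549

$89.15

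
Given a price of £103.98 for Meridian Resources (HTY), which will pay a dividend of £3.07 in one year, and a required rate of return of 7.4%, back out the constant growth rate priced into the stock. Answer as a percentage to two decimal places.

4.45%

From P₀ = D₁/(r − g), the implied growth is g = r − D₁/P₀.
g = 0.074 − 3.07/103.98 = 0.074 − 0.02952 = 0.04448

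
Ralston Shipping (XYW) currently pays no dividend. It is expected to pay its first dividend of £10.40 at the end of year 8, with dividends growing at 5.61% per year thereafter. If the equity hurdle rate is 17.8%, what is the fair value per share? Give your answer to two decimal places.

Deferred-dividend DDM. At t=7 the remaining stream is a growing perpetuity with first payment D_8 = 10.40.
V_7 = D_8/(r−g) = 10.40/(0.178−0.0561) = 85.3158
P₀ = V_7/(1+r)^7 = 85.3158/(1+0.178)^7 = 27.1027

£27.10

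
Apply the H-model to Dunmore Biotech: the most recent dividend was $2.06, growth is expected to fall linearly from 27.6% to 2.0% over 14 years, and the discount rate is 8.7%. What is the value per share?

H-model: P₀ = D₀[(1+g_L) + H(g_S−g_L)]/(r−g_L), with H = 14/2 = 7.
P₀ = 2.06 × [(1+0.02) + 7×(0.276−0.02)] / (0.087−0.02)
   = 2.06 × 2.8120 / 0.067 = 86.4585

$86.46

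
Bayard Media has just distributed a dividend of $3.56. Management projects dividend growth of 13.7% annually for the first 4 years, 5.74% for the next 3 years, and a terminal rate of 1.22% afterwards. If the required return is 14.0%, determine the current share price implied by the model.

$45.52

Three-stage DDM. Project D₁…D_7; terminal Gordon value at t=7 with g = 0.0122; discount at r = 0.14.
D_1 = 4.0477
D_2 = 4.6023
D_3 = 5.2328
D_4 = 5.9497
D_5 = 6.2912
D_6 = 6.6523
D_7 = 7.0341
TV_7 = 7.1199/(0.14−0.0122) = 55.7116
P₀ = Σ Dₜ/(1+r)ᵗ + TV_7/(1+r)^7 = 45.5202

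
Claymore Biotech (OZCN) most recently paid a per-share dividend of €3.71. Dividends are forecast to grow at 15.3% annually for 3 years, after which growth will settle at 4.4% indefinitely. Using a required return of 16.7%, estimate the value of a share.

€41.24

Two-stage DDM. Project D₁…D_3 at 0.153, terminal growth 0.044, discount at r = 0.167.
D_1 = 4.2776
D_2 = 4.9321
D_3 = 5.6867
Terminal value at t=3: TV = D_4/(r−g) = 5.9369/(0.167−0.044) = 48.2678
P₀ = 4.2776/(1+0.167)^1 + 4.9321/(1+0.167)^2 + 5.6867/(1+0.167)^3 + 48.2678/(1+0.167)^3 = 41.2351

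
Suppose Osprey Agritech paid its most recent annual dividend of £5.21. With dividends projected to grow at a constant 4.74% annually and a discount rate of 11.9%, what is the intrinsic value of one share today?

Gordon growth model: P₀ = D₁/(r − g). D₁ = 5.21 × (1 + 0.0474) = 5.4570.
P₀ = 5.4570 / (0.119 − 0.0474) = 5.4570 / 0.0716 = 76.2144

£76.21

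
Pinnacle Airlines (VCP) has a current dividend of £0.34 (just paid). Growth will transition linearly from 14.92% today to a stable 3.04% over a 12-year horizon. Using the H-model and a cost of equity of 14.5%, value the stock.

H-model: P₀ = D₀[(1+g_L) + H(g_S−g_L)]/(r−g_L), with H = 12/2 = 6.
P₀ = 0.34 × [(1+0.0304) + 6×(0.1492−0.0304)] / (0.145−0.0304)
   = 0.34 × 1.7432 / 0.1146 = 5.1718

£5.17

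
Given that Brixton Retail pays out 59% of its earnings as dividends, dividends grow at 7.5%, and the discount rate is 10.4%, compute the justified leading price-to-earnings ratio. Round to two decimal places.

20.34

Justified leading P/E = b/(r−g) = 0.59/(0.104−0.075) = 20.3448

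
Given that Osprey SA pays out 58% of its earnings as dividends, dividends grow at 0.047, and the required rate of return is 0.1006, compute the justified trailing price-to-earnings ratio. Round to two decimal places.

Justified trailing P/E = b(1+g)/(r−g) = 0.58×(1+0.047)/(0.1006−0.047) = 11.3295

11.33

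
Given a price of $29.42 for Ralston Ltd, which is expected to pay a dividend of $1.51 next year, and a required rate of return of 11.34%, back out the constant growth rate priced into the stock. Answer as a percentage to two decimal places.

6.21%

From P₀ = D₁/(r − g), the implied growth is g = r − D₁/P₀.
g = 0.1134 − 1.51/29.42 = 0.1134 − 0.05133 = 0.06207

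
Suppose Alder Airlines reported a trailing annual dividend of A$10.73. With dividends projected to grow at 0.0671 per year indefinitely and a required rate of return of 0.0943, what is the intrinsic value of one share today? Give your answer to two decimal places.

A$420.96

Gordon growth model: P₀ = D₁/(r − g). D₁ = 10.73 × (1 + 0.0671) = 11.4500.
P₀ = 11.4500 / (0.0943 − 0.0671) = 11.4500 / 0.0272 = 420.9553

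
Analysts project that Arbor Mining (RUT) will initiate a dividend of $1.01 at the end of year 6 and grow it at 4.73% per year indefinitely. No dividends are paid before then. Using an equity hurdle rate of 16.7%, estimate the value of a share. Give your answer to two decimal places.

$3.90

Deferred-dividend DDM. At t=5 the remaining stream is a growing perpetuity with first payment D_6 = 1.01.
V_5 = D_6/(r−g) = 1.01/(0.167−0.0473) = 8.4378
P₀ = V_5/(1+r)^5 = 8.4378/(1+0.167)^5 = 3.8983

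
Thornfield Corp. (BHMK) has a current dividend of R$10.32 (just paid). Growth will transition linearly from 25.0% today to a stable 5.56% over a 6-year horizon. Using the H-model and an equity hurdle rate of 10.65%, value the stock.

R$332.27

H-model: P₀ = D₀[(1+g_L) + H(g_S−g_L)]/(r−g_L), with H = 6/2 = 3.
P₀ = 10.32 × [(1+0.0556) + 3×(0.25−0.0556)] / (0.1065−0.0556)
   = 10.32 × 1.6388 / 0.0509 = 332.2675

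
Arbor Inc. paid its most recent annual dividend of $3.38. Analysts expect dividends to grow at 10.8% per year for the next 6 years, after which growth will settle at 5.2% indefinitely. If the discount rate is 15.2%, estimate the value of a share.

$45.88

Two-stage DDM. Project D₁…D_6 at 0.108, terminal growth 0.052, discount at r = 0.152.
D_1 = 3.7450
D_2 = 4.1495
D_3 = 4.5977
D_4 = 5.0942
D_5 = 5.6444
D_6 = 6.2540
Terminal value at t=6: TV = D_7/(r−g) = 6.5792/(0.152−0.052) = 65.7917
P₀ = 3.7450/(1+0.152)^1 + 4.1495/(1+0.152)^2 + 4.5977/(1+0.152)^3 + 5.0942/(1+0.152)^4 + 5.6444/(1+0.152)^5 + 6.2540/(1+0.152)^6 + 65.7917/(1+0.152)^6 = 45.8837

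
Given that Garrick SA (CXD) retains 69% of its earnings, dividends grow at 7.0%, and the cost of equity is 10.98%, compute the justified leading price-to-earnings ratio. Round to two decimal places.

7.79

Payout ratio b = 1 − 0.69 = 0.31.
Justified leading P/E = b/(r−g) = 0.31/(0.1098−0.07) = 7.7889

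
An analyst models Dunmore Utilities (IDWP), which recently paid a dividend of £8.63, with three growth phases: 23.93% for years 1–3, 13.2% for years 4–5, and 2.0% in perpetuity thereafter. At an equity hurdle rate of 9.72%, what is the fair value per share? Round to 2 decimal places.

£234.16

Three-stage DDM. Project D₁…D_5; terminal Gordon value at t=5 with g = 0.02; discount at r = 0.0972.
D_1 = 10.6952
D_2 = 13.2545
D_3 = 16.4263
D_4 = 18.5946
D_5 = 21.0491
TV_5 = 21.4701/(0.0972−0.02) = 278.1095
P₀ = Σ Dₜ/(1+r)ᵗ + TV_5/(1+r)^5 = 234.1606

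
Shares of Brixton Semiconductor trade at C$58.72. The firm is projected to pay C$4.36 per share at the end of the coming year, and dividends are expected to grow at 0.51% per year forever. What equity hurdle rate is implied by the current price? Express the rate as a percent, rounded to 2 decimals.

7.94%

Rearranging the constant-growth DDM: r = D₁/P₀ + g.
r = 4.3600 / 58.72 + 0.0051 = 0.07425 + 0.0051 = 0.07935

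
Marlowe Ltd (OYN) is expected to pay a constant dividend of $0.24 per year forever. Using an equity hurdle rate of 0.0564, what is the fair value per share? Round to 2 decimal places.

$4.26

Zero-growth DDM (perpetuity): P₀ = D/r = 0.24 / 0.0564 = 4.2553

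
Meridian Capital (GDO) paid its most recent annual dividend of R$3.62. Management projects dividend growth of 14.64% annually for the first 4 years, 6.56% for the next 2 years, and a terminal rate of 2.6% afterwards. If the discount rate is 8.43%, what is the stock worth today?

R$102.37

Three-stage DDM. Project D₁…D_6; terminal Gordon value at t=6 with g = 0.026; discount at r = 0.0843.
D_1 = 4.1500
D_2 = 4.7575
D_3 = 5.4540
D_4 = 6.2525
D_5 = 6.6627
D_6 = 7.0997
TV_6 = 7.2843/(0.0843−0.026) = 124.9455
P₀ = Σ Dₜ/(1+r)ᵗ + TV_6/(1+r)^6 = 102.3712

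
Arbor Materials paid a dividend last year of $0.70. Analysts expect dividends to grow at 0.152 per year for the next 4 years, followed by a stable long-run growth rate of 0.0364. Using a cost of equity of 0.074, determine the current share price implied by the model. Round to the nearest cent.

$28.89

Two-stage DDM. Project D₁…D_4 at 0.152, terminal growth 0.0364, discount at r = 0.074.
D_1 = 0.8064
D_2 = 0.9290
D_3 = 1.0702
D_4 = 1.2328
Terminal value at t=4: TV = D_5/(r−g) = 1.2777/(0.074−0.0364) = 33.9819
P₀ = 0.8064/(1+0.074)^1 + 0.9290/(1+0.074)^2 + 1.0702/(1+0.074)^3 + 1.2328/(1+0.074)^4 + 33.9819/(1+0.074)^4 = 28.8872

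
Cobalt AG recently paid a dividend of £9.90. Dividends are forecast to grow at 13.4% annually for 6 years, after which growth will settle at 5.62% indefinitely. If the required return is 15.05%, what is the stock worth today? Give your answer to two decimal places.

£158.17

Two-stage DDM. Project D₁…D_6 at 0.134, terminal growth 0.0562, discount at r = 0.1505.
D_1 = 11.2266
D_2 = 12.7310
D_3 = 14.4369
D_4 = 16.3715
D_5 = 18.5652
D_6 = 21.0530
Terminal value at t=6: TV = D_7/(r−g) = 22.2362/(0.1505−0.0562) = 235.8023
P₀ = 11.2266/(1+0.1505)^1 + 12.7310/(1+0.1505)^2 + 14.4369/(1+0.1505)^3 + 16.3715/(1+0.1505)^4 + 18.5652/(1+0.1505)^5 + 21.0530/(1+0.1505)^6 + 235.8023/(1+0.1505)^6 = 158.1669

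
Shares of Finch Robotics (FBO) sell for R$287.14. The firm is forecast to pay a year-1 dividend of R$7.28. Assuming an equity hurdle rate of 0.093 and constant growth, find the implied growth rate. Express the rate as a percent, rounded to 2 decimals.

From P₀ = D₁/(r − g), the implied growth is g = r − D₁/P₀.
g = 0.093 − 7.28/287.14 = 0.093 − 0.02535 = 0.06765

6.76%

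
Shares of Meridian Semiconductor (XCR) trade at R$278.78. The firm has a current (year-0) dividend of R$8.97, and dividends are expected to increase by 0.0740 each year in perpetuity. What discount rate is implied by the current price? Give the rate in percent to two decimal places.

Rearranging the constant-growth DDM: r = D₁/P₀ + g.
D₁ = 8.97 × (1 + 0.074) = 9.6338.
r = 9.6338 / 278.78 + 0.074 = 0.03456 + 0.074 = 0.10856

10.86%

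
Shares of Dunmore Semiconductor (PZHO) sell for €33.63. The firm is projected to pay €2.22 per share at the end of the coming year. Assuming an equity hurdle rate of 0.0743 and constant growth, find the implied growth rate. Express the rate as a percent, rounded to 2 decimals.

0.83%

From P₀ = D₁/(r − g), the implied growth is g = r − D₁/P₀.
g = 0.0743 − 2.22/33.63 = 0.0743 − 0.06601 = 0.00829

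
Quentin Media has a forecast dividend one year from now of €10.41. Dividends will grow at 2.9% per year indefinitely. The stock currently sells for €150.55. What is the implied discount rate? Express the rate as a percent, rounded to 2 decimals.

Rearranging the constant-growth DDM: r = D₁/P₀ + g.
r = 10.4100 / 150.55 + 0.029 = 0.06915 + 0.029 = 0.09815

9.81%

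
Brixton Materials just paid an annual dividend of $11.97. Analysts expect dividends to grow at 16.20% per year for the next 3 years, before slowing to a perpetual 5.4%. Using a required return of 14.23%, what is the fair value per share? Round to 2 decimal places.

$187.56

Two-stage DDM. Project D₁…D_3 at 0.162, terminal growth 0.054, discount at r = 0.1423.
D_1 = 13.9091
D_2 = 16.1624
D_3 = 18.7807
Terminal value at t=3: TV = D_4/(r−g) = 19.7949/(0.1423−0.054) = 224.1777
P₀ = 13.9091/(1+0.1423)^1 + 16.1624/(1+0.1423)^2 + 18.7807/(1+0.1423)^3 + 224.1777/(1+0.1423)^3 = 187.5643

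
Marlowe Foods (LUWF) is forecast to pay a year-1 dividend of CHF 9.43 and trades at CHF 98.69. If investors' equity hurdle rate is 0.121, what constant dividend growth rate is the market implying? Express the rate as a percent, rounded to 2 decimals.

2.54%

From P₀ = D₁/(r − g), the implied growth is g = r − D₁/P₀.
g = 0.121 − 9.43/98.69 = 0.121 − 0.09555 = 0.02545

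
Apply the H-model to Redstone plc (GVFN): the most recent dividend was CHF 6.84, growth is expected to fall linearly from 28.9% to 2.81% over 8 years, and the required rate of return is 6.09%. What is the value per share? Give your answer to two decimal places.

CHF 432.03

H-model: P₀ = D₀[(1+g_L) + H(g_S−g_L)]/(r−g_L), with H = 8/2 = 4.
P₀ = 6.84 × [(1+0.0281) + 4×(0.289−0.0281)] / (0.0609−0.0281)
   = 6.84 × 2.0717 / 0.0328 = 432.0252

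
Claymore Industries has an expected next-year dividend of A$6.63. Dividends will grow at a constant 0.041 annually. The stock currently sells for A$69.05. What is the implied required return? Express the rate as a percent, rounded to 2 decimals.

Rearranging the constant-growth DDM: r = D₁/P₀ + g.
r = 6.6300 / 69.05 + 0.041 = 0.09602 + 0.041 = 0.13702

13.70%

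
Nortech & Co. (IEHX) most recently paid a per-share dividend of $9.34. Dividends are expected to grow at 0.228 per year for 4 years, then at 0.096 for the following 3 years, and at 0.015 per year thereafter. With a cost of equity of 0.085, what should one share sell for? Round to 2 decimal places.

Three-stage DDM. Project D₁…D_7; terminal Gordon value at t=7 with g = 0.015; discount at r = 0.085.
D_1 = 11.4695
D_2 = 14.0846
D_3 = 17.2959
D_4 = 21.2393
D_5 = 23.2783
D_6 = 25.5130
D_7 = 27.9622
TV_7 = 28.3817/(0.085−0.015) = 405.4525
P₀ = Σ Dₜ/(1+r)ᵗ + TV_7/(1+r)^7 = 327.3686

$327.37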